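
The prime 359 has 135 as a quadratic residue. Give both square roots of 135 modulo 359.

Since 359 ≡ 3 (mod 4), a square root of 135 is 135^((359+1)/4) = 135^90 mod 359.
Repeated squaring: 135^2≡275, 135^4≡235, 135^8≡298, 135^16≡131, 135^32≡288, 135^64≡15 (mod 359).
135^90 = 135^(64+16+8+2) ≡ 146 (mod 359).
Check: 146² = 21316 ≡ 135 (mod 359). The two roots are 146 and 213.

146, 213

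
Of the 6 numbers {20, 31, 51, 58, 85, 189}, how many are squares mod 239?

5

(20/239) = +1 → QR.
(31/239) = +1 → QR.
(51/239) = +1 → QR.
(58/239) = +1 → QR.
(85/239) = +1 → QR.
(189/239) = -1 → non-residue.
Total quadratic residues among the 6: 5.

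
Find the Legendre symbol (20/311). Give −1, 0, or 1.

1

Pull out 2^2: since 311 ≡ 7 (mod 8), (2/311) = +1, so (2/311)^2 = +1.
Reciprocity: 5 ≡ 1 and 311 ≡ 3 (mod 4), so (5/311) = +(311/5).
Reduce top mod 5: now compute (1/5).
Reached (1/5) = 1. Collecting the sign flips along the way, the symbol is +1.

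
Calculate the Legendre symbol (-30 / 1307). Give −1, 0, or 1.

First reduce: -30 ≡ 1277 (mod 1307).
Reciprocity: 1277 ≡ 1 and 1307 ≡ 3 (mod 4), so (1277/1307) = +(1307/1277).
Reduce top mod 1277: now compute (30/1277).
Pull out 2: since 1277 ≡ 5 (mod 8), (2/1277) = -1.
Reciprocity: 15 ≡ 3 and 1277 ≡ 1 (mod 4), so (15/1277) = +(1277/15).
Reduce top mod 15: now compute (2/15).
Pull out 2: since 15 ≡ 7 (mod 8), (2/15) = +1.
Reached (1/15) = 1. Collecting the sign flips along the way, the symbol is -1.

-1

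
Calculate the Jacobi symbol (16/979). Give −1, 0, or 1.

1

Pull out 2^4: since 979 ≡ 3 (mod 8), (2/979) = -1, so (2/979)^4 = +1.
Reached (1/979) = 1. Collecting the sign flips along the way, the symbol is +1.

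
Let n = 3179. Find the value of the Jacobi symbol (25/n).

1

Reciprocity: 25 ≡ 1 and 3179 ≡ 3 (mod 4), so (25/3179) = +(3179/25).
Reduce top mod 25: now compute (4/25).
Pull out 2^2: since 25 ≡ 1 (mod 8), (2/25) = +1, so (2/25)^2 = +1.
Reached (1/25) = 1. Collecting the sign flips along the way, the symbol is +1.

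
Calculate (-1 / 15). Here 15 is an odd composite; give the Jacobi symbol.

-1

First reduce: -1 ≡ 14 (mod 15).
Pull out 2: since 15 ≡ 7 (mod 8), (2/15) = +1.
Reciprocity: 7 ≡ 3 and 15 ≡ 3 (mod 4), so (7/15) = −(15/7).
Reduce top mod 7: now compute (1/7).
Reached (1/7) = 1. Collecting the sign flips along the way, the symbol is -1.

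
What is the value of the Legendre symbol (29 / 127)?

Reciprocity: 29 ≡ 1 and 127 ≡ 3 (mod 4), so (29/127) = +(127/29).
Reduce top mod 29: now compute (11/29).
Reciprocity: 11 ≡ 3 and 29 ≡ 1 (mod 4), so (11/29) = +(29/11).
Reduce top mod 11: now compute (7/11).
Reciprocity: 7 ≡ 3 and 11 ≡ 3 (mod 4), so (7/11) = −(11/7).
Reduce top mod 7: now compute (4/7).
Pull out 2^2: since 7 ≡ 7 (mod 8), (2/7) = +1, so (2/7)^2 = +1.
Reached (1/7) = 1. Collecting the sign flips along the way, the symbol is -1.

-1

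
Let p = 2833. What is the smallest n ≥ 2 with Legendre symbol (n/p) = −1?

(2/2833) = +1, so 2 is a residue.
(3/2833) = +1, so 3 is a residue.
(4/2833) = +1, so 4 is a residue.
(5/2833) = −1, so 5 is the smallest positive non-residue mod 2833.

5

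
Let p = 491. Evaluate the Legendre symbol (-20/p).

Euler's criterion: (-20/491) ≡ 471^245 (mod 491).
471^2 ≡ 400 (mod 491)
471^4 ≡ 425 (mod 491)
471^8 ≡ 428 (mod 491)
471^16 ≡ 41 (mod 491)
471^32 ≡ 208 (mod 491)
471^64 ≡ 56 (mod 491)
471^128 ≡ 190 (mod 491)
471^245 = 471^(128+64+32+16+4+1) ≡ 490 (mod 491).
Result is 490 ≡ −1, so (-20/491) = −1.

-1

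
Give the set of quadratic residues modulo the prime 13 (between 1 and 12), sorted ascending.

Square k = 1,…,6 (k and 13−k give the same square):
1²=1, 2²=4, 3²=9, 4²≡3, 5²≡12, 6²≡10 (mod 13).
So the quadratic residues mod 13 are {1, 3, 4, 9, 10, 12}.

1,3,4,9,10,12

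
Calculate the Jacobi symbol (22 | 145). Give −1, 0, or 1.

-1

Pull out 2: since 145 ≡ 1 (mod 8), (2/145) = +1.
Reciprocity: 11 ≡ 3 and 145 ≡ 1 (mod 4), so (11/145) = +(145/11).
Reduce top mod 11: now compute (2/11).
Pull out 2: since 11 ≡ 3 (mod 8), (2/11) = -1.
Reached (1/11) = 1. Collecting the sign flips along the way, the symbol is -1.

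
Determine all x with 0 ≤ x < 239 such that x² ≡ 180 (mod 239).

Since 239 ≡ 3 (mod 4), a square root of 180 is 180^((239+1)/4) = 180^60 mod 239.
Repeated squaring: 180^2≡135, 180^4≡61, 180^8≡136, 180^16≡93, 180^32≡45 (mod 239).
180^60 = 180^(32+16+8+4) ≡ 186 (mod 239).
Check: 186² = 34596 ≡ 180 (mod 239). The two roots are 53 and 186.

53, 186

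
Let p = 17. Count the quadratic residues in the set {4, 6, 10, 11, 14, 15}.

(4/17) = +1 → QR.
(6/17) = -1 → non-residue.
(10/17) = -1 → non-residue.
(11/17) = -1 → non-residue.
(14/17) = -1 → non-residue.
(15/17) = +1 → QR.
Total quadratic residues among the 6: 2.

2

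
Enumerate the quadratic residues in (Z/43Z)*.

Square k = 1,…,21 (k and 43−k give the same square):
1²=1, 2²=4, 3²=9, 4²=16, 5²=25, 6²=36, 7²≡6, 8²≡21, 9²≡38, 10²≡14, 11²≡35, 12²≡15, 13²≡40, 14²≡24, 15²≡10, 16²≡41, 17²≡31, 18²≡23, 19²≡17, 20²≡13, 21²≡11 (mod 43).
So the quadratic residues mod 43 are {1, 4, 6, 9, 10, 11, 13, 14, 15, 16, 17, 21, 23, 24, 25, 31, 35, 36, 38, 40, 41}.

1 4 6 9 10 11 13 14 15 16 17 21 23 24 25 31 35 36 38 40 41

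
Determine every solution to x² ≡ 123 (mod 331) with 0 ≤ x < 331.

Since 331 ≡ 3 (mod 4), a square root of 123 is 123^((331+1)/4) = 123^83 mod 331.
Repeated squaring: 123^2≡234, 123^4≡141, 123^8≡21, 123^16≡110, 123^32≡184, 123^64≡94 (mod 331).
123^83 = 123^(64+16+2+1) ≡ 139 (mod 331).
Check: 139² = 19321 ≡ 123 (mod 331). The two roots are 139 and 192.

139, 192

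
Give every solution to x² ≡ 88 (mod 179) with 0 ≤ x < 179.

Since 179 ≡ 3 (mod 4), a square root of 88 is 88^((179+1)/4) = 88^45 mod 179.
Repeated squaring: 88^2≡47, 88^4≡61, 88^8≡141, 88^16≡12, 88^32≡144 (mod 179).
88^45 = 88^(32+8+4+1) ≡ 25 (mod 179).
Check: 25² = 625 ≡ 88 (mod 179). The two roots are 25 and 154.

25, 154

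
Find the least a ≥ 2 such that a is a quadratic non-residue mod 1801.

11

(2/1801) = +1, so 2 is a residue.
(3/1801) = +1, so 3 is a residue.
(4/1801) = +1, so 4 is a residue.
(5/1801) = +1, so 5 is a residue.
(6/1801) = +1, so 6 is a residue.
(7/1801) = +1, so 7 is a residue.
(8/1801) = +1, so 8 is a residue.
(9/1801) = +1, so 9 is a residue.
(10/1801) = +1, so 10 is a residue.
(11/1801) = −1, so 11 is the smallest positive non-residue mod 1801.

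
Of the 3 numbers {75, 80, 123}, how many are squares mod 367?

(75/367) = -1 → non-residue.
(80/367) = -1 → non-residue.
(123/367) = -1 → non-residue.
Total quadratic residues among the 3: 0.

0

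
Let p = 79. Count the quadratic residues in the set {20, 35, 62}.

(20/79) = +1 → QR.
(35/79) = -1 → non-residue.
(62/79) = +1 → QR.
Total quadratic residues among the 3: 2.

2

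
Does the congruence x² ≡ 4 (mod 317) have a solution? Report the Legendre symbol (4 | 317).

Euler's criterion: (4/317) ≡ 4^158 (mod 317).
4^2 ≡ 16 (mod 317)
4^4 ≡ 256 (mod 317)
4^8 ≡ 234 (mod 317)
4^16 ≡ 232 (mod 317)
4^32 ≡ 251 (mod 317)
4^64 ≡ 235 (mod 317)
4^128 ≡ 67 (mod 317)
4^158 = 4^(128+16+8+4+2) ≡ 1 (mod 317).
Result is 1, so (4/317) = 1.

1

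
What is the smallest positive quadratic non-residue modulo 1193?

3

(2/1193) = +1, so 2 is a residue.
(3/1193) = −1, so 3 is the smallest positive non-residue mod 1193.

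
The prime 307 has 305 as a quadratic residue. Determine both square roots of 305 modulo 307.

108, 199

Since 307 ≡ 3 (mod 4), a square root of 305 is 305^((307+1)/4) = 305^77 mod 307.
Repeated squaring: 305^2≡4, 305^4≡16, 305^8≡256, 305^16≡145, 305^32≡149, 305^64≡97 (mod 307).
305^77 = 305^(64+8+4+1) ≡ 199 (mod 307).
Check: 199² = 39601 ≡ 305 (mod 307). The two roots are 108 and 199.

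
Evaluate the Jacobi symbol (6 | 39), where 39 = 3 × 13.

0

Pull out 2: since 39 ≡ 7 (mod 8), (2/39) = +1.
Reciprocity: 3 ≡ 3 and 39 ≡ 3 (mod 4), so (3/39) = −(39/3).
Reduce top mod 3: now compute (0/3).
Top reduces to 0: gcd > 1, so the symbol is 0.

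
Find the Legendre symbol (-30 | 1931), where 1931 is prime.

1

First reduce: -30 ≡ 1901 (mod 1931).
Reciprocity: 1901 ≡ 1 and 1931 ≡ 3 (mod 4), so (1901/1931) = +(1931/1901).
Reduce top mod 1901: now compute (30/1901).
Pull out 2: since 1901 ≡ 5 (mod 8), (2/1901) = -1.
Reciprocity: 15 ≡ 3 and 1901 ≡ 1 (mod 4), so (15/1901) = +(1901/15).
Reduce top mod 15: now compute (11/15).
Reciprocity: 11 ≡ 3 and 15 ≡ 3 (mod 4), so (11/15) = −(15/11).
Reduce top mod 11: now compute (4/11).
Pull out 2^2: since 11 ≡ 3 (mod 8), (2/11) = -1, so (2/11)^2 = +1.
Reached (1/11) = 1. Collecting the sign flips along the way, the symbol is +1.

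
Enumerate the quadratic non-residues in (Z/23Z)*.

Square k = 1,…,11 (k and 23−k give the same square):
1²=1, 2²=4, 3²=9, 4²=16, 5²≡2, 6²≡13, 7²≡3, 8²≡18, 9²≡12, 10²≡8, 11²≡6 (mod 23).
The residues are {1, 2, 3, 4, 6, 8, 9, 12, 13, 16, 18}; the non-residues are the remaining 11 nonzero classes.

5,7,10,11,14,15,17,19,20,21,22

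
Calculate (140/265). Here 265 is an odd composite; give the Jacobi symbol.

0

Pull out 2^2: since 265 ≡ 1 (mod 8), (2/265) = +1, so (2/265)^2 = +1.
Reciprocity: 35 ≡ 3 and 265 ≡ 1 (mod 4), so (35/265) = +(265/35).
Reduce top mod 35: now compute (20/35).
Pull out 2^2: since 35 ≡ 3 (mod 8), (2/35) = -1, so (2/35)^2 = +1.
Reciprocity: 5 ≡ 1 and 35 ≡ 3 (mod 4), so (5/35) = +(35/5).
Reduce top mod 5: now compute (0/5).
Top reduces to 0: gcd > 1, so the symbol is 0.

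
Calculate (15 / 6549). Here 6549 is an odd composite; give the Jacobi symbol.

0

Reciprocity: 15 ≡ 3 and 6549 ≡ 1 (mod 4), so (15/6549) = +(6549/15).
Reduce top mod 15: now compute (9/15).
Reciprocity: 9 ≡ 1 and 15 ≡ 3 (mod 4), so (9/15) = +(15/9).
Reduce top mod 9: now compute (6/9).
Pull out 2: since 9 ≡ 1 (mod 8), (2/9) = +1.
Reciprocity: 3 ≡ 3 and 9 ≡ 1 (mod 4), so (3/9) = +(9/3).
Reduce top mod 3: now compute (0/3).
Top reduces to 0: gcd > 1, so the symbol is 0.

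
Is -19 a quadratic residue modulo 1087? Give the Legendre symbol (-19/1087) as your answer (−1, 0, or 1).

First reduce: -19 ≡ 1068 (mod 1087).
Pull out 2^2: since 1087 ≡ 7 (mod 8), (2/1087) = +1, so (2/1087)^2 = +1.
Reciprocity: 267 ≡ 3 and 1087 ≡ 3 (mod 4), so (267/1087) = −(1087/267).
Reduce top mod 267: now compute (19/267).
Reciprocity: 19 ≡ 3 and 267 ≡ 3 (mod 4), so (19/267) = −(267/19).
Reduce top mod 19: now compute (1/19).
Reached (1/19) = 1. Collecting the sign flips along the way, the symbol is +1.

1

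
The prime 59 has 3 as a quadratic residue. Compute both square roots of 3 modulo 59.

11, 48

Since 59 ≡ 3 (mod 4), a square root of 3 is 3^((59+1)/4) = 3^15 mod 59.
Repeated squaring: 3^2≡9, 3^4≡22, 3^8≡12 (mod 59).
3^15 = 3^(8+4+2+1) ≡ 48 (mod 59).
Check: 48² = 2304 ≡ 3 (mod 59). The two roots are 11 and 48.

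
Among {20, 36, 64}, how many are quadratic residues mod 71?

(20/71) = +1 → QR.
(36/71) = +1 → QR.
(64/71) = +1 → QR.
Total quadratic residues among the 3: 3.

3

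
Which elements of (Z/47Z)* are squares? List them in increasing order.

1, 2, 3, 4, 6, 7, 8, 9, 12, 14, 16, 17, 18, 21, 24, 25, 27, 28, 32, 34, 36, 37, 42

Square k = 1,…,23 (k and 47−k give the same square):
1²=1, 2²=4, 3²=9, 4²=16, 5²=25, 6²=36, 7²≡2, 8²≡17, 9²≡34, 10²≡6, 11²≡27, 12²≡3, 13²≡28, 14²≡8, 15²≡37, 16²≡21, 17²≡7, 18²≡42, 19²≡32, 20²≡24, 21²≡18, 22²≡14, 23²≡12 (mod 47).
So the quadratic residues mod 47 are {1, 2, 3, 4, 6, 7, 8, 9, 12, 14, 16, 17, 18, 21, 24, 25, 27, 28, 32, 34, 36, 37, 42}.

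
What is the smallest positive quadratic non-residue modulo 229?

2

(2/229) = −1, so 2 is the smallest positive non-residue mod 229.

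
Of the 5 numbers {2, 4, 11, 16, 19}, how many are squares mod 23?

(2/23) = +1 → QR.
(4/23) = +1 → QR.
(11/23) = -1 → non-residue.
(16/23) = +1 → QR.
(19/23) = -1 → non-residue.
Total quadratic residues among the 5: 3.

3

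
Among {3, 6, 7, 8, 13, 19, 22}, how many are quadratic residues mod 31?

(3/31) = -1 → non-residue.
(6/31) = -1 → non-residue.
(7/31) = +1 → QR.
(8/31) = +1 → QR.
(13/31) = -1 → non-residue.
(19/31) = +1 → QR.
(22/31) = -1 → non-residue.
Total quadratic residues among the 7: 3.

3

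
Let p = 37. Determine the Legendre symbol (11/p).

Reciprocity: 11 ≡ 3 and 37 ≡ 1 (mod 4), so (11/37) = +(37/11).
Reduce top mod 11: now compute (4/11).
Pull out 2^2: since 11 ≡ 3 (mod 8), (2/11) = -1, so (2/11)^2 = +1.
Reached (1/11) = 1. Collecting the sign flips along the way, the symbol is +1.

1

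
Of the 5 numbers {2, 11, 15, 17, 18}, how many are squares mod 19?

2

(2/19) = -1 → non-residue.
(11/19) = +1 → QR.
(15/19) = -1 → non-residue.
(17/19) = +1 → QR.
(18/19) = -1 → non-residue.
Total quadratic residues among the 5: 2.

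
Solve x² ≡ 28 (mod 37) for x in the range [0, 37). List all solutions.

18, 19

37 ≡ 1 (mod 4), so we find a root by search.
Trying successive values, 18² = 324 ≡ 28 (mod 37). The other root is 37 − 18 = 19.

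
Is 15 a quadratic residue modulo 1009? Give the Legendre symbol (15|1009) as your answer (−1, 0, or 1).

Reciprocity: 15 ≡ 3 and 1009 ≡ 1 (mod 4), so (15/1009) = +(1009/15).
Reduce top mod 15: now compute (4/15).
Pull out 2^2: since 15 ≡ 7 (mod 8), (2/15) = +1, so (2/15)^2 = +1.
Reached (1/15) = 1. Collecting the sign flips along the way, the symbol is +1.

1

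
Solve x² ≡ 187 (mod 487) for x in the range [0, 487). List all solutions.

220, 267

Since 487 ≡ 3 (mod 4), a square root of 187 is 187^((487+1)/4) = 187^122 mod 487.
Repeated squaring: 187^2≡392, 187^4≡259, 187^8≡362, 187^16≡41, 187^32≡220, 187^64≡187 (mod 487).
187^122 = 187^(64+32+16+8+2) ≡ 220 (mod 487).
Check: 220² = 48400 ≡ 187 (mod 487). The two roots are 220 and 267.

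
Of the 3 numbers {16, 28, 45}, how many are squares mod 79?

2

(16/79) = +1 → QR.
(28/79) = -1 → non-residue.
(45/79) = +1 → QR.
Total quadratic residues among the 3: 2.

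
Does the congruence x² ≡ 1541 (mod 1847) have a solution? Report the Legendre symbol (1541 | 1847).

1

Reciprocity: 1541 ≡ 1 and 1847 ≡ 3 (mod 4), so (1541/1847) = +(1847/1541).
Reduce top mod 1541: now compute (306/1541).
Pull out 2: since 1541 ≡ 5 (mod 8), (2/1541) = -1.
Reciprocity: 153 ≡ 1 and 1541 ≡ 1 (mod 4), so (153/1541) = +(1541/153).
Reduce top mod 153: now compute (11/153).
Reciprocity: 11 ≡ 3 and 153 ≡ 1 (mod 4), so (11/153) = +(153/11).
Reduce top mod 11: now compute (10/11).
Pull out 2: since 11 ≡ 3 (mod 8), (2/11) = -1.
Reciprocity: 5 ≡ 1 and 11 ≡ 3 (mod 4), so (5/11) = +(11/5).
Reduce top mod 5: now compute (1/5).
Reached (1/5) = 1. Collecting the sign flips along the way, the symbol is +1.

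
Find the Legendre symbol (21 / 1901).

Reciprocity: 21 ≡ 1 and 1901 ≡ 1 (mod 4), so (21/1901) = +(1901/21).
Reduce top mod 21: now compute (11/21).
Reciprocity: 11 ≡ 3 and 21 ≡ 1 (mod 4), so (11/21) = +(21/11).
Reduce top mod 11: now compute (10/11).
Pull out 2: since 11 ≡ 3 (mod 8), (2/11) = -1.
Reciprocity: 5 ≡ 1 and 11 ≡ 3 (mod 4), so (5/11) = +(11/5).
Reduce top mod 5: now compute (1/5).
Reached (1/5) = 1. Collecting the sign flips along the way, the symbol is -1.

-1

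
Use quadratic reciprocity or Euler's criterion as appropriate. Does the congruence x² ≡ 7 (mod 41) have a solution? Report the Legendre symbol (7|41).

-1

Reciprocity: 7 ≡ 3 and 41 ≡ 1 (mod 4), so (7/41) = +(41/7).
Reduce top mod 7: now compute (6/7).
Pull out 2: since 7 ≡ 7 (mod 8), (2/7) = +1.
Reciprocity: 3 ≡ 3 and 7 ≡ 3 (mod 4), so (3/7) = −(7/3).
Reduce top mod 3: now compute (1/3).
Reached (1/3) = 1. Collecting the sign flips along the way, the symbol is -1.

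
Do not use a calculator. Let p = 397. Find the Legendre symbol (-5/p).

Euler's criterion: (-5/397) ≡ 392^198 (mod 397).
392^2 ≡ 25 (mod 397)
392^4 ≡ 228 (mod 397)
392^8 ≡ 374 (mod 397)
392^16 ≡ 132 (mod 397)
392^32 ≡ 353 (mod 397)
392^64 ≡ 348 (mod 397)
392^128 ≡ 19 (mod 397)
392^198 = 392^(128+64+4+2) ≡ 396 (mod 397).
Result is 396 ≡ −1, so (-5/397) = −1.

-1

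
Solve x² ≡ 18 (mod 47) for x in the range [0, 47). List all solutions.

Since 47 ≡ 3 (mod 4), a square root of 18 is 18^((47+1)/4) = 18^12 mod 47.
Repeated squaring: 18^2≡42, 18^4≡25, 18^8≡14 (mod 47).
18^12 = 18^(8+4) ≡ 21 (mod 47).
Check: 21² = 441 ≡ 18 (mod 47). The two roots are 21 and 26.

21, 26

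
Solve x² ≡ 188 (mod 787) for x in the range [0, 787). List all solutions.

345, 442

Since 787 ≡ 3 (mod 4), a square root of 188 is 188^((787+1)/4) = 188^197 mod 787.
Repeated squaring: 188^2≡716, 188^4≡319, 188^8≡238, 188^16≡767, 188^32≡400, 188^64≡239, 188^128≡457 (mod 787).
188^197 = 188^(128+64+4+1) ≡ 345 (mod 787).
Check: 345² = 119025 ≡ 188 (mod 787). The two roots are 345 and 442.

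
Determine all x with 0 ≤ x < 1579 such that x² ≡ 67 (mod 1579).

604, 975

Since 1579 ≡ 3 (mod 4), a square root of 67 is 67^((1579+1)/4) = 67^395 mod 1579.
Repeated squaring: 67^2≡1331, 67^4≡1502, 67^8≡1192, 67^16≡1343, 67^32≡431, 67^64≡1018, 67^128≡500, 67^256≡518 (mod 1579).
67^395 = 67^(256+128+8+2+1) ≡ 975 (mod 1579).
Check: 975² = 950625 ≡ 67 (mod 1579). The two roots are 604 and 975.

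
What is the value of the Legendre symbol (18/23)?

1

Euler's criterion: (18/23) ≡ 18^11 (mod 23).
18^2 ≡ 2 (mod 23)
18^4 ≡ 4 (mod 23)
18^8 ≡ 16 (mod 23)
18^11 = 18^(8+2+1) ≡ 1 (mod 23).
Result is 1, so (18/23) = 1.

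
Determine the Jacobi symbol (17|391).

0

Reciprocity: 17 ≡ 1 and 391 ≡ 3 (mod 4), so (17/391) = +(391/17).
Reduce top mod 17: now compute (0/17).
Top reduces to 0: gcd > 1, so the symbol is 0.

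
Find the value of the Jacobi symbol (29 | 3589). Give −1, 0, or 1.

1

Reciprocity: 29 ≡ 1 and 3589 ≡ 1 (mod 4), so (29/3589) = +(3589/29).
Reduce top mod 29: now compute (22/29).
Pull out 2: since 29 ≡ 5 (mod 8), (2/29) = -1.
Reciprocity: 11 ≡ 3 and 29 ≡ 1 (mod 4), so (11/29) = +(29/11).
Reduce top mod 11: now compute (7/11).
Reciprocity: 7 ≡ 3 and 11 ≡ 3 (mod 4), so (7/11) = −(11/7).
Reduce top mod 7: now compute (4/7).
Pull out 2^2: since 7 ≡ 7 (mod 8), (2/7) = +1, so (2/7)^2 = +1.
Reached (1/7) = 1. Collecting the sign flips along the way, the symbol is +1.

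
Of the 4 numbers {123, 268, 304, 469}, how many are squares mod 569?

(123/569) = -1 → non-residue.
(268/569) = +1 → QR.
(304/569) = -1 → non-residue.
(469/569) = +1 → QR.
Total quadratic residues among the 4: 2.

2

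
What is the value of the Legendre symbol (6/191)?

Euler's criterion: (6/191) ≡ 6^95 (mod 191).
6^2 ≡ 36 (mod 191)
6^4 ≡ 150 (mod 191)
6^8 ≡ 153 (mod 191)
6^16 ≡ 107 (mod 191)
6^32 ≡ 180 (mod 191)
6^64 ≡ 121 (mod 191)
6^95 = 6^(64+16+8+4+2+1) ≡ 1 (mod 191).
Result is 1, so (6/191) = 1.

1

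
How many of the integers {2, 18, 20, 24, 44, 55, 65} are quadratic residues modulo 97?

5

(2/97) = +1 → QR.
(18/97) = +1 → QR.
(20/97) = -1 → non-residue.
(24/97) = +1 → QR.
(44/97) = +1 → QR.
(55/97) = -1 → non-residue.
(65/97) = +1 → QR.
Total quadratic residues among the 7: 5.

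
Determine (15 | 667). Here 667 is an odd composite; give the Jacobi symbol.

1

Reciprocity: 15 ≡ 3 and 667 ≡ 3 (mod 4), so (15/667) = −(667/15).
Reduce top mod 15: now compute (7/15).
Reciprocity: 7 ≡ 3 and 15 ≡ 3 (mod 4), so (7/15) = −(15/7).
Reduce top mod 7: now compute (1/7).
Reached (1/7) = 1. Collecting the sign flips along the way, the symbol is +1.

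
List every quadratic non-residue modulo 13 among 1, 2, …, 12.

Square k = 1,…,6 (k and 13−k give the same square):
1²=1, 2²=4, 3²=9, 4²≡3, 5²≡12, 6²≡10 (mod 13).
The residues are {1, 3, 4, 9, 10, 12}; the non-residues are the remaining 6 nonzero classes.

2,5,6,7,8,11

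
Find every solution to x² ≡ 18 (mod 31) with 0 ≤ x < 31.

Since 31 ≡ 3 (mod 4), a square root of 18 is 18^((31+1)/4) = 18^8 mod 31.
Repeated squaring: 18^2≡14, 18^4≡10, 18^8≡7 (mod 31).
18^8 = 18^(8) ≡ 7 (mod 31).
Check: 7² = 49 ≡ 18 (mod 31). The two roots are 7 and 24.

7, 24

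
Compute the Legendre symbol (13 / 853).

-1

Reciprocity: 13 ≡ 1 and 853 ≡ 1 (mod 4), so (13/853) = +(853/13).
Reduce top mod 13: now compute (8/13).
Pull out 2^3: since 13 ≡ 5 (mod 8), (2/13) = -1, so (2/13)^3 = -1.
Reached (1/13) = 1. Collecting the sign flips along the way, the symbol is -1.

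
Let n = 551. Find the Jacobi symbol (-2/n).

First reduce: -2 ≡ 549 (mod 551).
Reciprocity: 549 ≡ 1 and 551 ≡ 3 (mod 4), so (549/551) = +(551/549).
Reduce top mod 549: now compute (2/549).
Pull out 2: since 549 ≡ 5 (mod 8), (2/549) = -1.
Reached (1/549) = 1. Collecting the sign flips along the way, the symbol is -1.

-1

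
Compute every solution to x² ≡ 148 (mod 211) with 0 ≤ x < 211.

88, 123

Since 211 ≡ 3 (mod 4), a square root of 148 is 148^((211+1)/4) = 148^53 mod 211.
Repeated squaring: 148^2≡171, 148^4≡123, 148^8≡148, 148^16≡171, 148^32≡123 (mod 211).
148^53 = 148^(32+16+4+1) ≡ 123 (mod 211).
Check: 123² = 15129 ≡ 148 (mod 211). The two roots are 88 and 123.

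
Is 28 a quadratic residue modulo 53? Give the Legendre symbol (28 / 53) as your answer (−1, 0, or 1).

1

Euler's criterion: (28/53) ≡ 28^26 (mod 53).
28^2 ≡ 42 (mod 53)
28^4 ≡ 15 (mod 53)
28^8 ≡ 13 (mod 53)
28^16 ≡ 10 (mod 53)
28^26 = 28^(16+8+2) ≡ 1 (mod 53).
Result is 1, so (28/53) = 1.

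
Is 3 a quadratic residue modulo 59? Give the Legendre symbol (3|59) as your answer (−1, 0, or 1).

1

Euler's criterion: (3/59) ≡ 3^29 (mod 59).
3^2 ≡ 9 (mod 59)
3^4 ≡ 22 (mod 59)
3^8 ≡ 12 (mod 59)
3^16 ≡ 26 (mod 59)
3^29 = 3^(16+8+4+1) ≡ 1 (mod 59).
Result is 1, so (3/59) = 1.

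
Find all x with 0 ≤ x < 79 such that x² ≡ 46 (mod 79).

21, 58

Since 79 ≡ 3 (mod 4), a square root of 46 is 46^((79+1)/4) = 46^20 mod 79.
Repeated squaring: 46^2≡62, 46^4≡52, 46^8≡18, 46^16≡8 (mod 79).
46^20 = 46^(16+4) ≡ 21 (mod 79).
Check: 21² = 441 ≡ 46 (mod 79). The two roots are 21 and 58.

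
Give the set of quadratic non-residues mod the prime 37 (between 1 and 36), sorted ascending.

2,5,6,8,13,14,15,17,18,19,20,22,23,24,29,31,32,35

Square k = 1,…,18 (k and 37−k give the same square):
1²=1, 2²=4, 3²=9, 4²=16, 5²=25, 6²=36, 7²≡12, 8²≡27, 9²≡7, 10²≡26, 11²≡10, 12²≡33, 13²≡21, 14²≡11, 15²≡3, 16²≡34, 17²≡30, 18²≡28 (mod 37).
The residues are {1, 3, 4, 7, 9, 10, 11, 12, 16, 21, 25, 26, 27, 28, 30, 33, 34, 36}; the non-residues are the remaining 18 nonzero classes.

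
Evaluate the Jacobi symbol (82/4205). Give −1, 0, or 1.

-1

Pull out 2: since 4205 ≡ 5 (mod 8), (2/4205) = -1.
Reciprocity: 41 ≡ 1 and 4205 ≡ 1 (mod 4), so (41/4205) = +(4205/41).
Reduce top mod 41: now compute (23/41).
Reciprocity: 23 ≡ 3 and 41 ≡ 1 (mod 4), so (23/41) = +(41/23).
Reduce top mod 23: now compute (18/23).
Pull out 2: since 23 ≡ 7 (mod 8), (2/23) = +1.
Reciprocity: 9 ≡ 1 and 23 ≡ 3 (mod 4), so (9/23) = +(23/9).
Reduce top mod 9: now compute (5/9).
Reciprocity: 5 ≡ 1 and 9 ≡ 1 (mod 4), so (5/9) = +(9/5).
Reduce top mod 5: now compute (4/5).
Pull out 2^2: since 5 ≡ 5 (mod 8), (2/5) = -1, so (2/5)^2 = +1.
Reached (1/5) = 1. Collecting the sign flips along the way, the symbol is -1.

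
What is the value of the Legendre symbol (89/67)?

1

First reduce: 89 ≡ 22 (mod 67).
Pull out 2: since 67 ≡ 3 (mod 8), (2/67) = -1.
Reciprocity: 11 ≡ 3 and 67 ≡ 3 (mod 4), so (11/67) = −(67/11).
Reduce top mod 11: now compute (1/11).
Reached (1/11) = 1. Collecting the sign flips along the way, the symbol is +1.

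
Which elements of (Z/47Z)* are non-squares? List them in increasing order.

Square k = 1,…,23 (k and 47−k give the same square):
1²=1, 2²=4, 3²=9, 4²=16, 5²=25, 6²=36, 7²≡2, 8²≡17, 9²≡34, 10²≡6, 11²≡27, 12²≡3, 13²≡28, 14²≡8, 15²≡37, 16²≡21, 17²≡7, 18²≡42, 19²≡32, 20²≡24, 21²≡18, 22²≡14, 23²≡12 (mod 47).
The residues are {1, 2, 3, 4, 6, 7, 8, 9, 12, 14, 16, 17, 18, 21, 24, 25, 27, 28, 32, 34, 36, 37, 42}; the non-residues are the remaining 23 nonzero classes.

5,10,11,13,15,19,20,22,23,26,29,30,31,33,35,38,39,40,41,43,44,45,46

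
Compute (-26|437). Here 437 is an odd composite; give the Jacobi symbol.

1

First reduce: -26 ≡ 411 (mod 437).
Reciprocity: 411 ≡ 3 and 437 ≡ 1 (mod 4), so (411/437) = +(437/411).
Reduce top mod 411: now compute (26/411).
Pull out 2: since 411 ≡ 3 (mod 8), (2/411) = -1.
Reciprocity: 13 ≡ 1 and 411 ≡ 3 (mod 4), so (13/411) = +(411/13).
Reduce top mod 13: now compute (8/13).
Pull out 2^3: since 13 ≡ 5 (mod 8), (2/13) = -1, so (2/13)^3 = -1.
Reached (1/13) = 1. Collecting the sign flips along the way, the symbol is +1.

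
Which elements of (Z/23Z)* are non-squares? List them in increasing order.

5,7,10,11,14,15,17,19,20,21,22

Square k = 1,…,11 (k and 23−k give the same square):
1²=1, 2²=4, 3²=9, 4²=16, 5²≡2, 6²≡13, 7²≡3, 8²≡18, 9²≡12, 10²≡8, 11²≡6 (mod 23).
The residues are {1, 2, 3, 4, 6, 8, 9, 12, 13, 16, 18}; the non-residues are the remaining 11 nonzero classes.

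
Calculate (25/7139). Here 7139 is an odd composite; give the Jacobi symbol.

Reciprocity: 25 ≡ 1 and 7139 ≡ 3 (mod 4), so (25/7139) = +(7139/25).
Reduce top mod 25: now compute (14/25).
Pull out 2: since 25 ≡ 1 (mod 8), (2/25) = +1.
Reciprocity: 7 ≡ 3 and 25 ≡ 1 (mod 4), so (7/25) = +(25/7).
Reduce top mod 7: now compute (4/7).
Pull out 2^2: since 7 ≡ 7 (mod 8), (2/7) = +1, so (2/7)^2 = +1.
Reached (1/7) = 1. Collecting the sign flips along the way, the symbol is +1.

1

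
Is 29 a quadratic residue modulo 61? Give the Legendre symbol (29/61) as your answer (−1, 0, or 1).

Reciprocity: 29 ≡ 1 and 61 ≡ 1 (mod 4), so (29/61) = +(61/29).
Reduce top mod 29: now compute (3/29).
Reciprocity: 3 ≡ 3 and 29 ≡ 1 (mod 4), so (3/29) = +(29/3).
Reduce top mod 3: now compute (2/3).
Pull out 2: since 3 ≡ 3 (mod 8), (2/3) = -1.
Reached (1/3) = 1. Collecting the sign flips along the way, the symbol is -1.

-1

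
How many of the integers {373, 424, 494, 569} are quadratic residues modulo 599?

(373/599) = +1 → QR.
(424/599) = +1 → QR.
(494/599) = +1 → QR.
(569/599) = -1 → non-residue.
Total quadratic residues among the 4: 3.

3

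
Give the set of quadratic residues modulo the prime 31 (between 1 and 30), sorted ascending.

1,2,4,5,7,8,9,10,14,16,18,19,20,25,28

Square k = 1,…,15 (k and 31−k give the same square):
1²=1, 2²=4, 3²=9, 4²=16, 5²=25, 6²≡5, 7²≡18, 8²≡2, 9²≡19, 10²≡7, 11²≡28, 12²≡20, 13²≡14, 14²≡10, 15²≡8 (mod 31).
So the quadratic residues mod 31 are {1, 2, 4, 5, 7, 8, 9, 10, 14, 16, 18, 19, 20, 25, 28}.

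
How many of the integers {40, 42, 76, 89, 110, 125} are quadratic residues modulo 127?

(40/127) = -1 → non-residue.
(42/127) = +1 → QR.
(76/127) = +1 → QR.
(89/127) = -1 → non-residue.
(110/127) = -1 → non-residue.
(125/127) = -1 → non-residue.
Total quadratic residues among the 6: 2.

2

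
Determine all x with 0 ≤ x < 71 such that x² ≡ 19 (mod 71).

27, 44

Since 71 ≡ 3 (mod 4), a square root of 19 is 19^((71+1)/4) = 19^18 mod 71.
Repeated squaring: 19^2≡6, 19^4≡36, 19^8≡18, 19^16≡40 (mod 71).
19^18 = 19^(16+2) ≡ 27 (mod 71).
Check: 27² = 729 ≡ 19 (mod 71). The two roots are 27 and 44.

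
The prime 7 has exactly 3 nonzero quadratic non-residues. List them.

Square k = 1,…,3 (k and 7−k give the same square):
1²=1, 2²=4, 3²≡2 (mod 7).
The residues are {1, 2, 4}; the non-residues are the remaining 3 nonzero classes.

3 5 6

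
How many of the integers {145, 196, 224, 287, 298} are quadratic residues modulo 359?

(145/359) = -1 → non-residue.
(196/359) = +1 → QR.
(224/359) = -1 → non-residue.
(287/359) = -1 → non-residue.
(298/359) = +1 → QR.
Total quadratic residues among the 5: 2.

2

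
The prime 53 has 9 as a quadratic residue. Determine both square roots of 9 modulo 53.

3, 50

53 ≡ 1 (mod 4), so we find a root by search.
Trying successive values, 3² = 9 ≡ 9 (mod 53). The other root is 53 − 3 = 50.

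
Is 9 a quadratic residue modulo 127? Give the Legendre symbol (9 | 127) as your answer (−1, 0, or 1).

1

Euler's criterion: (9/127) ≡ 9^63 (mod 127).
9^2 ≡ 81 (mod 127)
9^4 ≡ 84 (mod 127)
9^8 ≡ 71 (mod 127)
9^16 ≡ 88 (mod 127)
9^32 ≡ 124 (mod 127)
9^63 = 9^(32+16+8+4+2+1) ≡ 1 (mod 127).
Result is 1, so (9/127) = 1.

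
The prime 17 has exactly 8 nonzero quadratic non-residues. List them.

3, 5, 6, 7, 10, 11, 12, 14

Square k = 1,…,8 (k and 17−k give the same square):
1²=1, 2²=4, 3²=9, 4²=16, 5²≡8, 6²≡2, 7²≡15, 8²≡13 (mod 17).
The residues are {1, 2, 4, 8, 9, 13, 15, 16}; the non-residues are the remaining 8 nonzero classes.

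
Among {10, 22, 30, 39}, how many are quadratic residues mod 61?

(10/61) = -1 → non-residue.
(22/61) = +1 → QR.
(30/61) = -1 → non-residue.
(39/61) = +1 → QR.
Total quadratic residues among the 4: 2.

2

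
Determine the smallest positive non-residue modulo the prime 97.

(2/97) = +1, so 2 is a residue.
(3/97) = +1, so 3 is a residue.
(4/97) = +1, so 4 is a residue.
(5/97) = −1, so 5 is the smallest positive non-residue mod 97.

5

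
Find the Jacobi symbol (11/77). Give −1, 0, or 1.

0

Reciprocity: 11 ≡ 3 and 77 ≡ 1 (mod 4), so (11/77) = +(77/11).
Reduce top mod 11: now compute (0/11).
Top reduces to 0: gcd > 1, so the symbol is 0.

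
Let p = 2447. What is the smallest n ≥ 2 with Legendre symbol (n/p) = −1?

(2/2447) = +1, so 2 is a residue.
(3/2447) = +1, so 3 is a residue.
(4/2447) = +1, so 4 is a residue.
(5/2447) = −1, so 5 is the smallest positive non-residue mod 2447.

5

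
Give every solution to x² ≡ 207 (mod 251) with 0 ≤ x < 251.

Since 251 ≡ 3 (mod 4), a square root of 207 is 207^((251+1)/4) = 207^63 mod 251.
Repeated squaring: 207^2≡179, 207^4≡164, 207^8≡39, 207^16≡15, 207^32≡225 (mod 251).
207^63 = 207^(32+16+8+4+2+1) ≡ 190 (mod 251).
Check: 190² = 36100 ≡ 207 (mod 251). The two roots are 61 and 190.

61, 190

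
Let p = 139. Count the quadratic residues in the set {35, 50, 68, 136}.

(35/139) = +1 → QR.
(50/139) = -1 → non-residue.
(68/139) = -1 → non-residue.
(136/139) = +1 → QR.
Total quadratic residues among the 4: 2.

2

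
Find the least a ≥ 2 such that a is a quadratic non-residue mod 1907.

2

(2/1907) = −1, so 2 is the smallest positive non-residue mod 1907.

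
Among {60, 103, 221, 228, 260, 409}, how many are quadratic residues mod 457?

(60/457) = -1 → non-residue.
(103/457) = -1 → non-residue.
(221/457) = -1 → non-residue.
(228/457) = +1 → QR.
(260/457) = +1 → QR.
(409/457) = +1 → QR.
Total quadratic residues among the 6: 3.

3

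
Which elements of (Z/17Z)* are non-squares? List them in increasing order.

Square k = 1,…,8 (k and 17−k give the same square):
1²=1, 2²=4, 3²=9, 4²=16, 5²≡8, 6²≡2, 7²≡15, 8²≡13 (mod 17).
The residues are {1, 2, 4, 8, 9, 13, 15, 16}; the non-residues are the remaining 8 nonzero classes.

3,5,6,7,10,11,12,14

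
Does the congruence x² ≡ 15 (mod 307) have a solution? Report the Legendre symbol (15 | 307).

Reciprocity: 15 ≡ 3 and 307 ≡ 3 (mod 4), so (15/307) = −(307/15).
Reduce top mod 15: now compute (7/15).
Reciprocity: 7 ≡ 3 and 15 ≡ 3 (mod 4), so (7/15) = −(15/7).
Reduce top mod 7: now compute (1/7).
Reached (1/7) = 1. Collecting the sign flips along the way, the symbol is +1.

1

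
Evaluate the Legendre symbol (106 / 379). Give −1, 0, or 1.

Pull out 2: since 379 ≡ 3 (mod 8), (2/379) = -1.
Reciprocity: 53 ≡ 1 and 379 ≡ 3 (mod 4), so (53/379) = +(379/53).
Reduce top mod 53: now compute (8/53).
Pull out 2^3: since 53 ≡ 5 (mod 8), (2/53) = -1, so (2/53)^3 = -1.
Reached (1/53) = 1. Collecting the sign flips along the way, the symbol is +1.

1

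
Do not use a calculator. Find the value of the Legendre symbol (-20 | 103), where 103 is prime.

1

First reduce: -20 ≡ 83 (mod 103).
Reciprocity: 83 ≡ 3 and 103 ≡ 3 (mod 4), so (83/103) = −(103/83).
Reduce top mod 83: now compute (20/83).
Pull out 2^2: since 83 ≡ 3 (mod 8), (2/83) = -1, so (2/83)^2 = +1.
Reciprocity: 5 ≡ 1 and 83 ≡ 3 (mod 4), so (5/83) = +(83/5).
Reduce top mod 5: now compute (3/5).
Reciprocity: 3 ≡ 3 and 5 ≡ 1 (mod 4), so (3/5) = +(5/3).
Reduce top mod 3: now compute (2/3).
Pull out 2: since 3 ≡ 3 (mod 8), (2/3) = -1.
Reached (1/3) = 1. Collecting the sign flips along the way, the symbol is +1.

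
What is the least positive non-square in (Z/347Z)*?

2

(2/347) = −1, so 2 is the smallest positive non-residue mod 347.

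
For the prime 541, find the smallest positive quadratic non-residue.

2

(2/541) = −1, so 2 is the smallest positive non-residue mod 541.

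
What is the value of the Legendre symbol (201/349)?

Reciprocity: 201 ≡ 1 and 349 ≡ 1 (mod 4), so (201/349) = +(349/201).
Reduce top mod 201: now compute (148/201).
Pull out 2^2: since 201 ≡ 1 (mod 8), (2/201) = +1, so (2/201)^2 = +1.
Reciprocity: 37 ≡ 1 and 201 ≡ 1 (mod 4), so (37/201) = +(201/37).
Reduce top mod 37: now compute (16/37).
Pull out 2^4: since 37 ≡ 5 (mod 8), (2/37) = -1, so (2/37)^4 = +1.
Reached (1/37) = 1. Collecting the sign flips along the way, the symbol is +1.

1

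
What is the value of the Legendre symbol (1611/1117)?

Euler's criterion: (1611/1117) ≡ 494^558 (mod 1117).
494^2 ≡ 530 (mod 1117)
494^4 ≡ 533 (mod 1117)
494^8 ≡ 371 (mod 1117)
494^16 ≡ 250 (mod 1117)
494^32 ≡ 1065 (mod 1117)
494^64 ≡ 470 (mod 1117)
494^128 ≡ 851 (mod 1117)
494^256 ≡ 385 (mod 1117)
494^512 ≡ 781 (mod 1117)
494^558 = 494^(512+32+8+4+2) ≡ 1 (mod 1117).
Result is 1, so (1611/1117) = 1.

1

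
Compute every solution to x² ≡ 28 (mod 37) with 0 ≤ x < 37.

18, 19

37 ≡ 1 (mod 4), so we find a root by search.
Trying successive values, 18² = 324 ≡ 28 (mod 37). The other root is 37 − 18 = 19.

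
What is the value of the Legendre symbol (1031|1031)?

0

First reduce: 1031 ≡ 0 (mod 1031).
Top reduces to 0: gcd > 1, so the symbol is 0.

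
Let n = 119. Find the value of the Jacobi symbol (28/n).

0

Pull out 2^2: since 119 ≡ 7 (mod 8), (2/119) = +1, so (2/119)^2 = +1.
Reciprocity: 7 ≡ 3 and 119 ≡ 3 (mod 4), so (7/119) = −(119/7).
Reduce top mod 7: now compute (0/7).
Top reduces to 0: gcd > 1, so the symbol is 0.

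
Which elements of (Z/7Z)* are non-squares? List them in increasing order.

Square k = 1,…,3 (k and 7−k give the same square):
1²=1, 2²=4, 3²≡2 (mod 7).
The residues are {1, 2, 4}; the non-residues are the remaining 3 nonzero classes.

3,5,6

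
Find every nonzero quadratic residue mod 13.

Square k = 1,…,6 (k and 13−k give the same square):
1²=1, 2²=4, 3²=9, 4²≡3, 5²≡12, 6²≡10 (mod 13).
So the quadratic residues mod 13 are {1, 3, 4, 9, 10, 12}.

1 3 4 9 10 12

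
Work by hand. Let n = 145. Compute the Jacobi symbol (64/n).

Pull out 2^6: since 145 ≡ 1 (mod 8), (2/145) = +1, so (2/145)^6 = +1.
Reached (1/145) = 1. Collecting the sign flips along the way, the symbol is +1.

1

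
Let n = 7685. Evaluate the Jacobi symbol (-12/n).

-1

First reduce: -12 ≡ 7673 (mod 7685).
Reciprocity: 7673 ≡ 1 and 7685 ≡ 1 (mod 4), so (7673/7685) = +(7685/7673).
Reduce top mod 7673: now compute (12/7673).
Pull out 2^2: since 7673 ≡ 1 (mod 8), (2/7673) = +1, so (2/7673)^2 = +1.
Reciprocity: 3 ≡ 3 and 7673 ≡ 1 (mod 4), so (3/7673) = +(7673/3).
Reduce top mod 3: now compute (2/3).
Pull out 2: since 3 ≡ 3 (mod 8), (2/3) = -1.
Reached (1/3) = 1. Collecting the sign flips along the way, the symbol is -1.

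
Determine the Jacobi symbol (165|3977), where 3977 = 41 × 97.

-1

Reciprocity: 165 ≡ 1 and 3977 ≡ 1 (mod 4), so (165/3977) = +(3977/165).
Reduce top mod 165: now compute (17/165).
Reciprocity: 17 ≡ 1 and 165 ≡ 1 (mod 4), so (17/165) = +(165/17).
Reduce top mod 17: now compute (12/17).
Pull out 2^2: since 17 ≡ 1 (mod 8), (2/17) = +1, so (2/17)^2 = +1.
Reciprocity: 3 ≡ 3 and 17 ≡ 1 (mod 4), so (3/17) = +(17/3).
Reduce top mod 3: now compute (2/3).
Pull out 2: since 3 ≡ 3 (mod 8), (2/3) = -1.
Reached (1/3) = 1. Collecting the sign flips along the way, the symbol is -1.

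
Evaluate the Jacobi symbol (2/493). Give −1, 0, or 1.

Pull out 2: since 493 ≡ 5 (mod 8), (2/493) = -1.
Reached (1/493) = 1. Collecting the sign flips along the way, the symbol is -1.

-1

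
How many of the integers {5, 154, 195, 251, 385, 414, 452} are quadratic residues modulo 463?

(5/463) = -1 → non-residue.
(154/463) = +1 → QR.
(195/463) = -1 → non-residue.
(251/463) = +1 → QR.
(385/463) = -1 → non-residue.
(414/463) = -1 → non-residue.
(452/463) = +1 → QR.
Total quadratic residues among the 7: 3.

3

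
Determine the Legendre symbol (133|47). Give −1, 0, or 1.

First reduce: 133 ≡ 39 (mod 47).
Reciprocity: 39 ≡ 3 and 47 ≡ 3 (mod 4), so (39/47) = −(47/39).
Reduce top mod 39: now compute (8/39).
Pull out 2^3: since 39 ≡ 7 (mod 8), (2/39) = +1, so (2/39)^3 = +1.
Reached (1/39) = 1. Collecting the sign flips along the way, the symbol is -1.

-1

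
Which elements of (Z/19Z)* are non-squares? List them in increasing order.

2 3 8 10 12 13 14 15 18

Square k = 1,…,9 (k and 19−k give the same square):
1²=1, 2²=4, 3²=9, 4²=16, 5²≡6, 6²≡17, 7²≡11, 8²≡7, 9²≡5 (mod 19).
The residues are {1, 4, 5, 6, 7, 9, 11, 16, 17}; the non-residues are the remaining 9 nonzero classes.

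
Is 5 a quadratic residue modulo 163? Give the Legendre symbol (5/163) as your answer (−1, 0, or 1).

Reciprocity: 5 ≡ 1 and 163 ≡ 3 (mod 4), so (5/163) = +(163/5).
Reduce top mod 5: now compute (3/5).
Reciprocity: 3 ≡ 3 and 5 ≡ 1 (mod 4), so (3/5) = +(5/3).
Reduce top mod 3: now compute (2/3).
Pull out 2: since 3 ≡ 3 (mod 8), (2/3) = -1.
Reached (1/3) = 1. Collecting the sign flips along the way, the symbol is -1.

-1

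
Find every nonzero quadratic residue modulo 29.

Square k = 1,…,14 (k and 29−k give the same square):
1²=1, 2²=4, 3²=9, 4²=16, 5²=25, 6²≡7, 7²≡20, 8²≡6, 9²≡23, 10²≡13, 11²≡5, 12²≡28, 13²≡24, 14²≡22 (mod 29).
So the quadratic residues mod 29 are {1, 4, 5, 6, 7, 9, 13, 16, 20, 22, 23, 24, 25, 28}.

1,4,5,6,7,9,13,16,20,22,23,24,25,28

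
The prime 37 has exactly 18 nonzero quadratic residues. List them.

1 3 4 7 9 10 11 12 16 21 25 26 27 28 30 33 34 36

Square k = 1,…,18 (k and 37−k give the same square):
1²=1, 2²=4, 3²=9, 4²=16, 5²=25, 6²=36, 7²≡12, 8²≡27, 9²≡7, 10²≡26, 11²≡10, 12²≡33, 13²≡21, 14²≡11, 15²≡3, 16²≡34, 17²≡30, 18²≡28 (mod 37).
So the quadratic residues mod 37 are {1, 3, 4, 7, 9, 10, 11, 12, 16, 21, 25, 26, 27, 28, 30, 33, 34, 36}.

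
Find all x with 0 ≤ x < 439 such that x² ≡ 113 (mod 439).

Since 439 ≡ 3 (mod 4), a square root of 113 is 113^((439+1)/4) = 113^110 mod 439.
Repeated squaring: 113^2≡38, 113^4≡127, 113^8≡325, 113^16≡265, 113^32≡424, 113^64≡225 (mod 439).
113^110 = 113^(64+32+8+4+2) ≡ 320 (mod 439).
Check: 320² = 102400 ≡ 113 (mod 439). The two roots are 119 and 320.

119, 320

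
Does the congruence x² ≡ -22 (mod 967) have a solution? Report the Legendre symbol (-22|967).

-1

Euler's criterion: (-22/967) ≡ 945^483 (mod 967).
945^2 ≡ 484 (mod 967)
945^4 ≡ 242 (mod 967)
945^8 ≡ 544 (mod 967)
945^16 ≡ 34 (mod 967)
945^32 ≡ 189 (mod 967)
945^64 ≡ 909 (mod 967)
945^128 ≡ 463 (mod 967)
945^256 ≡ 662 (mod 967)
945^483 = 945^(256+128+64+32+2+1) ≡ 966 (mod 967).
Result is 966 ≡ −1, so (-22/967) = −1.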